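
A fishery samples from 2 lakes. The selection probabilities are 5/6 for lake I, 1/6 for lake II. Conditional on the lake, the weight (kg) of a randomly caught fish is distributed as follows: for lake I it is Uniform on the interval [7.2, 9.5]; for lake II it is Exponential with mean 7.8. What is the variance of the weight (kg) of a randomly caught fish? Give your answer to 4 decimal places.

10.5494

Per component, I: μ=8.35, E[X²]=70.1633; II: μ=7.8, E[X²]=121.68.
E[X] = 0.833333·8.35 + 0.166667·7.8 = 8.25833.
E[X²] = 0.833333·70.1633 + 0.166667·121.68 = 78.7494.
Var(X) = E[X²] − (E[X])² = 78.7494 − 68.2001 = 10.5494.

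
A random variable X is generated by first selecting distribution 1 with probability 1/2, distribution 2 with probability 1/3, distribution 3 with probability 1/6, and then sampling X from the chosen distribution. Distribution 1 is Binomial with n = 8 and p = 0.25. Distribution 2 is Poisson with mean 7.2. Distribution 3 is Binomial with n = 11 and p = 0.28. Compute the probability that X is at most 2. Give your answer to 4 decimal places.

Conditional on each component, P(X ≤ 2): 1: 0.678543; 2: 0.0254735; 3: 0.366487.
By total probability, P(X ≤ 2) = 0.5·0.678543 + 0.333333·0.0254735 + 0.166667·0.366487 = 0.408844.

0.4088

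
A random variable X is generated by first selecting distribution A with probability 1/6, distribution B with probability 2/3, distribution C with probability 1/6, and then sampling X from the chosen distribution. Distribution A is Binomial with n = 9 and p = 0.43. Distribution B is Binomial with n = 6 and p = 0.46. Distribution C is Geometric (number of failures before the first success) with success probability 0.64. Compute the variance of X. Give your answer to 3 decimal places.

Per component, A: μ=3.87, E[X²]=17.1828; B: μ=2.76, E[X²]=9.108; C: μ=0.5625, E[X²]=1.19531.
E[X] = 0.166667·3.87 + 0.666667·2.76 + 0.166667·0.5625 = 2.57875.
E[X²] = 0.166667·17.1828 + 0.666667·9.108 + 0.166667·1.19531 = 9.13502.
Var(X) = E[X²] − (E[X])² = 9.13502 − 6.64995 = 2.48507.

2.485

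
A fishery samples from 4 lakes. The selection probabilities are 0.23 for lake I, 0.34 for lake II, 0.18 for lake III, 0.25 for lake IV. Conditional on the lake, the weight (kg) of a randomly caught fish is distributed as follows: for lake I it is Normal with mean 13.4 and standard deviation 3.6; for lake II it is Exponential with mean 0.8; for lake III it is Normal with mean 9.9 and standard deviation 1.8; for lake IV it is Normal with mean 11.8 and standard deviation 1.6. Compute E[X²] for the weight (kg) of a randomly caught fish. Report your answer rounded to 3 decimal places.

98.390

For each component E[X²] = Var + (mean)², giving I: 192.52; II: 1.28; III: 101.25; IV: 141.8.
Overall E[X²] = 0.23·192.52 + 0.34·1.28 + 0.18·101.25 + 0.25·141.8 = 98.3898.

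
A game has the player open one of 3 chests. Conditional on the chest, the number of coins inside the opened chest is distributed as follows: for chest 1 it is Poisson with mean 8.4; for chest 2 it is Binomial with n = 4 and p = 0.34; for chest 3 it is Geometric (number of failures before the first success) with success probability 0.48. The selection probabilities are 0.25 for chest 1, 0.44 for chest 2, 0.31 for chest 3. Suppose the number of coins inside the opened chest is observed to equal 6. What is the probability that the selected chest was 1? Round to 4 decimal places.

0.9031

Likelihoods P(X=6 | ·): 1: 0.109716; 2: 0; 3: 0.00948989.
Posterior ∝ prior × likelihood. Numerator for 1: 0.25·0.109716 = 0.027429.
Normalizing constant: 0.25·0.109716 + 0.44·0 + 0.31·0.00948989 = 0.0303708.
P(1 | observation) = 0.027429 / 0.0303708 = 0.903135.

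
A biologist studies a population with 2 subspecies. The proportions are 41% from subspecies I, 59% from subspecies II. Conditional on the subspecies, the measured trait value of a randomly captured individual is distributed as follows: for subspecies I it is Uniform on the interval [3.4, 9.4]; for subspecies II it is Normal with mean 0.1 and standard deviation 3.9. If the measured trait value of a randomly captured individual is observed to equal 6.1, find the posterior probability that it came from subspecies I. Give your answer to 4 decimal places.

0.7871

Likelihoods f(6.1 | ·): I: 0.166667; II: 0.0313247.
Posterior ∝ prior × likelihood. Numerator for I: 0.41·0.166667 = 0.0683333.
Normalizing constant: 0.41·0.166667 + 0.59·0.0313247 = 0.0868149.
P(I | observation) = 0.0683333 / 0.0868149 = 0.787115.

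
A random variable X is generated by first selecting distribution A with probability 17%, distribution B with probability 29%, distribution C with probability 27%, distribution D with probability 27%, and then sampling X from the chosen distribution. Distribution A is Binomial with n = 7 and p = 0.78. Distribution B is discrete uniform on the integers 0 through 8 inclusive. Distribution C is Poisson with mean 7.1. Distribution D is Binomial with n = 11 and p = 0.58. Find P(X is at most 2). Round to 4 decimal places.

0.1077

Conditional on each component, P(X ≤ 2): A: 0.00722848; B: 0.333333; C: 0.0274801; D: 0.00868569.
By total probability, P(X ≤ 2) = 0.17·0.00722848 + 0.29·0.333333 + 0.27·0.0274801 + 0.27·0.00868569 = 0.10766.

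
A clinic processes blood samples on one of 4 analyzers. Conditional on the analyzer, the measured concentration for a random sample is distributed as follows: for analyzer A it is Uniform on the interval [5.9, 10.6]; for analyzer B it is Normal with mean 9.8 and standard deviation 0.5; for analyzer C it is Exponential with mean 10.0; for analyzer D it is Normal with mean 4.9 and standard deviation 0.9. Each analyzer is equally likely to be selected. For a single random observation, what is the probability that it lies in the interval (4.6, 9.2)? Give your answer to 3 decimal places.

0.420

Conditional on each analyzer, P(4.6 < X < 9.2): A: 0.702128; B: 0.11507; C: 0.232765; D: 0.630558.
By total probability, P(4.6 < X < 9.2) = 0.25·0.702128 + 0.25·0.11507 + 0.25·0.232765 + 0.25·0.630558 = 0.42013.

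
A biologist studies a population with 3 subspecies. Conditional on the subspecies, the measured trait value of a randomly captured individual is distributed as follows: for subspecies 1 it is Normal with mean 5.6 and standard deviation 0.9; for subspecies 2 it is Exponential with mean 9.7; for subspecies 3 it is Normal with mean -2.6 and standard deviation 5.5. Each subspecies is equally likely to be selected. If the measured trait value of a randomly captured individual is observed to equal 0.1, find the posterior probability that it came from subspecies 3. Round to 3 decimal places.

Likelihoods f(0.1 | ·): 1: 3.44474e-09; 2: 0.102035; 3: 0.0643008.
Posterior ∝ prior × likelihood. Numerator for 3: 0.333333·0.0643008 = 0.0214336.
Normalizing constant: 0.333333·3.44474e-09 + 0.333333·0.102035 + 0.333333·0.0643008 = 0.0554454.
P(3 | observation) = 0.0214336 / 0.0554454 = 0.386571.

0.387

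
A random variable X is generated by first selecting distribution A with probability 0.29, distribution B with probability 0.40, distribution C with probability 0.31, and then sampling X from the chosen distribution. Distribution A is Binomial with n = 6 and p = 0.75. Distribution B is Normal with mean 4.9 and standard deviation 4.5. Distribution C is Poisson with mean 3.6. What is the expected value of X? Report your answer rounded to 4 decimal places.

4.3810

Component means — A: 4.5; B: 4.9; C: 3.6.
E[X] = 0.29·4.5 + 0.4·4.9 + 0.31·3.6 = 4.381.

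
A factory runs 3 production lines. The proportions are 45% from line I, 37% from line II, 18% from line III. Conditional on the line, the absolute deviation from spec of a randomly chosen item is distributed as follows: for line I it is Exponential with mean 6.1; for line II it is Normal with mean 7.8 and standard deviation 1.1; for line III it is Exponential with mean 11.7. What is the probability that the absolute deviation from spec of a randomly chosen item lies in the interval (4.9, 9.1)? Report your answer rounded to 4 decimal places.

Conditional on each line, P(4.9 < X < 9.1): I: 0.222892; II: 0.877171; III: 0.198408.
By total probability, P(4.9 < X < 9.1) = 0.45·0.222892 + 0.37·0.877171 + 0.18·0.198408 = 0.460568.

0.4606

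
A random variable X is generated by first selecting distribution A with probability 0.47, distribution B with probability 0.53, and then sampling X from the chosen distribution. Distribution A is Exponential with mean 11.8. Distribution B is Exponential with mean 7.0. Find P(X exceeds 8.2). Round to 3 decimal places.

0.399

Conditional on each component, P(X > 8.2): A: 0.499117; B: 0.309924.
By total probability, P(X > 8.2) = 0.47·0.499117 + 0.53·0.309924 = 0.398845.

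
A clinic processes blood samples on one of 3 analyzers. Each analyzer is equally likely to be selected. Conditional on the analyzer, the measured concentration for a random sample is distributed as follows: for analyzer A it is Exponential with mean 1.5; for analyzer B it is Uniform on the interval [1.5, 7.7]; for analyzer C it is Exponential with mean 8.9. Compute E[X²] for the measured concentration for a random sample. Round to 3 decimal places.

For each component E[X²] = Var + (mean)², giving A: 4.5; B: 24.3633; C: 158.42.
Overall E[X²] = 0.333333·4.5 + 0.333333·24.3633 + 0.333333·158.42 = 62.4278.

62.428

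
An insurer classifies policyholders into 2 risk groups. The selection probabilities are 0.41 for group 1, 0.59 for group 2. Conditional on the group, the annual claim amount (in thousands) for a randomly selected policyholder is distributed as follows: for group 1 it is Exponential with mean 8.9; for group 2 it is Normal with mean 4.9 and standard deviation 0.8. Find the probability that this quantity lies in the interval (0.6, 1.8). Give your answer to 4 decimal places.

Conditional on each group, P(0.6 < X < 1.8): 1: 0.117914; 2: 5.32741e-05.
By total probability, P(0.6 < X < 1.8) = 0.41·0.117914 + 0.59·5.32741e-05 = 0.048376.

0.0484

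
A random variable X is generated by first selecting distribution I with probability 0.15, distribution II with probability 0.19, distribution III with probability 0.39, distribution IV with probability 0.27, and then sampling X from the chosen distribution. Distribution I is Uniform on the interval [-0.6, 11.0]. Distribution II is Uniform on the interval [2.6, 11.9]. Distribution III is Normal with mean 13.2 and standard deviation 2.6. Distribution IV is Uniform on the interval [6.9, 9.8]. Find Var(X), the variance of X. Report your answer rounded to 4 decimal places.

15.3050

Per component, I: μ=5.2, E[X²]=38.2533; II: μ=7.25, E[X²]=59.77; III: μ=13.2, E[X²]=181; IV: μ=8.35, E[X²]=70.4233.
E[X] = 0.15·5.2 + 0.19·7.25 + 0.39·13.2 + 0.27·8.35 = 9.56.
E[X²] = 0.15·38.2533 + 0.19·59.77 + 0.39·181 + 0.27·70.4233 = 106.699.
Var(X) = E[X²] − (E[X])² = 106.699 − 91.3936 = 15.305.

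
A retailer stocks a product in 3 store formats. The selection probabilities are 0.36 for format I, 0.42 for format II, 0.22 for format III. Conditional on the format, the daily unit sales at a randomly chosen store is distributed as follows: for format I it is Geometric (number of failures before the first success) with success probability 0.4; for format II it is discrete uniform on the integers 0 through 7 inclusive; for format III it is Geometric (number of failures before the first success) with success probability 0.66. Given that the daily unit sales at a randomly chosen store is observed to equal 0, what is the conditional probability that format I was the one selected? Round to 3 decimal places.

0.421

Likelihoods P(X=0 | ·): I: 0.4; II: 0.125; III: 0.66.
Posterior ∝ prior × likelihood. Numerator for I: 0.36·0.4 = 0.144.
Normalizing constant: 0.36·0.4 + 0.42·0.125 + 0.22·0.66 = 0.3417.
P(I | observation) = 0.144 / 0.3417 = 0.421422.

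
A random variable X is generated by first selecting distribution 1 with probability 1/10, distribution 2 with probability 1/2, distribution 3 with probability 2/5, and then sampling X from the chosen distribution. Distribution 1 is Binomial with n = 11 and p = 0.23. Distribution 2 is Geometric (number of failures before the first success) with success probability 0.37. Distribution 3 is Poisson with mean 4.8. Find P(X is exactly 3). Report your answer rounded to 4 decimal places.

0.1317

Conditional on each component, P(X = 3): 1: 0.248081; 2: 0.0925174; 3: 0.151691.
By total probability, P(X = 3) = 0.1·0.248081 + 0.5·0.0925174 + 0.4·0.151691 = 0.131743.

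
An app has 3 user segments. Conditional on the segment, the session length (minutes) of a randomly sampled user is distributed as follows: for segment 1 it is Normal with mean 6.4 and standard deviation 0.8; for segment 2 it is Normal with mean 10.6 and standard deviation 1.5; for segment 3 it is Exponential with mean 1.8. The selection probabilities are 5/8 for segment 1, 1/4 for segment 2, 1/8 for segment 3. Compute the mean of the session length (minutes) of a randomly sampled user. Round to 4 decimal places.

6.8750

Component means — 1: 6.4; 2: 10.6; 3: 1.8.
E[X] = 0.625·6.4 + 0.25·10.6 + 0.125·1.8 = 6.875.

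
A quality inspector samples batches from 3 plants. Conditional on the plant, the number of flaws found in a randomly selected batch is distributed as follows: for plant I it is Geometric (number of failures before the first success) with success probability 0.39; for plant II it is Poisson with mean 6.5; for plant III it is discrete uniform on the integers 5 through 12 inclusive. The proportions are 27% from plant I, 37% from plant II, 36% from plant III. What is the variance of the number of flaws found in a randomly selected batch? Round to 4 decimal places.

13.0205

Per component, I: μ=1.5641, E[X²]=6.45694; II: μ=6.5, E[X²]=48.75; III: μ=8.5, E[X²]=77.5.
E[X] = 0.27·1.5641 + 0.37·6.5 + 0.36·8.5 = 5.88731.
E[X²] = 0.27·6.45694 + 0.37·48.75 + 0.36·77.5 = 47.6809.
Var(X) = E[X²] − (E[X])² = 47.6809 − 34.6604 = 13.0205.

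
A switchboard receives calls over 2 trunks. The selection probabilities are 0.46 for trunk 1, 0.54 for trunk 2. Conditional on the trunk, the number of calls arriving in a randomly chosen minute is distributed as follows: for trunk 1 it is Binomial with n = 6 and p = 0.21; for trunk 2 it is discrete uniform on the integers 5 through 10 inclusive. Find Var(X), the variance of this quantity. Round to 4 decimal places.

11.7050

Per component, 1: μ=1.26, E[X²]=2.583; 2: μ=7.5, E[X²]=59.1667.
E[X] = 0.46·1.26 + 0.54·7.5 = 4.6296.
E[X²] = 0.46·2.583 + 0.54·59.1667 = 33.1382.
Var(X) = E[X²] − (E[X])² = 33.1382 − 21.4332 = 11.705.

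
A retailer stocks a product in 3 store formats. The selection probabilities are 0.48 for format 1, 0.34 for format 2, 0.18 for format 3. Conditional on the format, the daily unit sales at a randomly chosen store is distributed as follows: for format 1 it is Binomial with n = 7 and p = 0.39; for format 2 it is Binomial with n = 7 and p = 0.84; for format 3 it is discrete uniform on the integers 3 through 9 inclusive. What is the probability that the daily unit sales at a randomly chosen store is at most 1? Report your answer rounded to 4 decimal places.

0.0826

Conditional on each format, P(X ≤ 1): 1: 0.172078; 2: 0.000101334; 3: 0.
By total probability, P(X ≤ 1) = 0.48·0.172078 + 0.34·0.000101334 + 0.18·0 = 0.0826319.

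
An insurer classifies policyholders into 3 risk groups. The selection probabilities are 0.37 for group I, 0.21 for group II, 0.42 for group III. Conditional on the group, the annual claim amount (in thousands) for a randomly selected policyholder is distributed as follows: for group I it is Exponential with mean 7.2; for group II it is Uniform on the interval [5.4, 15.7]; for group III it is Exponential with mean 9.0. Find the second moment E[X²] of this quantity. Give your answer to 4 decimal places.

131.6317

For each component E[X²] = Var + (mean)², giving I: 103.68; II: 120.143; III: 162.
Overall E[X²] = 0.37·103.68 + 0.21·120.143 + 0.42·162 = 131.632.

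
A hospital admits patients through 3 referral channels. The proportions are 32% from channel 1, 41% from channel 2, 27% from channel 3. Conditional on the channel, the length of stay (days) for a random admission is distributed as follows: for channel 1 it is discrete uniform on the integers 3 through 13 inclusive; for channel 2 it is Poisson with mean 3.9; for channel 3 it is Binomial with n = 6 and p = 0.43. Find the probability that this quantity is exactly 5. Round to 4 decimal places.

0.1051

Conditional on each channel, P(X = 5): 1: 0.0909091; 2: 0.152193; 3: 0.0502769.
By total probability, P(X = 5) = 0.32·0.0909091 + 0.41·0.152193 + 0.27·0.0502769 = 0.105065.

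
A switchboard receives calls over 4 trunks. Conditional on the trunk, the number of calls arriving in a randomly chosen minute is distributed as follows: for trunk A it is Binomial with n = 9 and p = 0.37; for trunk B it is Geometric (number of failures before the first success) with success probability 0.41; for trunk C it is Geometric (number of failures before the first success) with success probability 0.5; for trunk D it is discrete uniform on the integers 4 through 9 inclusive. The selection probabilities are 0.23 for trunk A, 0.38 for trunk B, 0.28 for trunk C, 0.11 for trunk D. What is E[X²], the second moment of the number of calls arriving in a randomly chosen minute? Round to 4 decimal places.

For each component E[X²] = Var + (mean)², giving A: 13.1868; B: 5.58061; C: 3; D: 45.1667.
Overall E[X²] = 0.23·13.1868 + 0.38·5.58061 + 0.28·3 + 0.11·45.1667 = 10.9619.

10.9619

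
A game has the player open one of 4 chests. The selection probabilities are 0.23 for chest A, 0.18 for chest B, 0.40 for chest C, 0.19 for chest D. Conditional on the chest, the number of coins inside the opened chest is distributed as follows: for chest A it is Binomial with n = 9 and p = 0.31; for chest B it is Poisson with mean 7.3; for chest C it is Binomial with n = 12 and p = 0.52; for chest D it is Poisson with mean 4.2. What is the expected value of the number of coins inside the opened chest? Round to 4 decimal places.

5.2497

Component means — A: 2.79; B: 7.3; C: 6.24; D: 4.2.
E[X] = 0.23·2.79 + 0.18·7.3 + 0.4·6.24 + 0.19·4.2 = 5.2497.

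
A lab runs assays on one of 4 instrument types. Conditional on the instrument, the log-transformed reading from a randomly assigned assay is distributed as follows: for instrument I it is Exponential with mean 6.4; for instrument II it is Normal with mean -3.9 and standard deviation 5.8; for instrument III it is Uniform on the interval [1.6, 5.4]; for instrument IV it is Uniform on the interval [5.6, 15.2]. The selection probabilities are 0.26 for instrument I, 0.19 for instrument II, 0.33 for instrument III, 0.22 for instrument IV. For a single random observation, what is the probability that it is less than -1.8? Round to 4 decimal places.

Conditional on each instrument, P(X < -1.8): I: 0; II: 0.64135; III: 0; IV: 0.
By total probability, P(X < -1.8) = 0.26·0 + 0.19·0.64135 + 0.33·0 + 0.22·0 = 0.121856.

0.1219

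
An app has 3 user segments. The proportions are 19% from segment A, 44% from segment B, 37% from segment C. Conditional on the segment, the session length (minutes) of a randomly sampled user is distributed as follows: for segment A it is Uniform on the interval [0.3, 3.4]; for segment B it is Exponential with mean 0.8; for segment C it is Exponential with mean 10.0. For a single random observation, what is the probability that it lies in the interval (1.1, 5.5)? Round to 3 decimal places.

0.370

Conditional on each segment, P(1.1 < X < 5.5): A: 0.741935; B: 0.251806; C: 0.318884.
By total probability, P(1.1 < X < 5.5) = 0.19·0.741935 + 0.44·0.251806 + 0.37·0.318884 = 0.36975.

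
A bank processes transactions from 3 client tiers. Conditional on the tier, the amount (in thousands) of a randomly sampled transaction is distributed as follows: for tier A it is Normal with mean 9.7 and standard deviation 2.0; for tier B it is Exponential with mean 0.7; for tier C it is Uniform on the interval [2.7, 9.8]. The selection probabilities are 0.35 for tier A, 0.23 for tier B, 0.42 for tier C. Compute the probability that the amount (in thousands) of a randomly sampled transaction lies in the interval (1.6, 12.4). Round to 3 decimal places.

0.762

Conditional on each tier, P(1.6 < X < 12.4): A: 0.911466; B: 0.101701; C: 1.
By total probability, P(1.6 < X < 12.4) = 0.35·0.911466 + 0.23·0.101701 + 0.42·1 = 0.762405.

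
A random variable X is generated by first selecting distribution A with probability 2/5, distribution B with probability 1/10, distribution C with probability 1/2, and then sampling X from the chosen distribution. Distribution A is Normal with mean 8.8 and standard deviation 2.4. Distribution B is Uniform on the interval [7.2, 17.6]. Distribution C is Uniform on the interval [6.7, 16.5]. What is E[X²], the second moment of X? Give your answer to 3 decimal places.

For each component E[X²] = Var + (mean)², giving A: 83.2; B: 162.773; C: 142.563.
Overall E[X²] = 0.4·83.2 + 0.1·162.773 + 0.5·142.563 = 120.839.

120.839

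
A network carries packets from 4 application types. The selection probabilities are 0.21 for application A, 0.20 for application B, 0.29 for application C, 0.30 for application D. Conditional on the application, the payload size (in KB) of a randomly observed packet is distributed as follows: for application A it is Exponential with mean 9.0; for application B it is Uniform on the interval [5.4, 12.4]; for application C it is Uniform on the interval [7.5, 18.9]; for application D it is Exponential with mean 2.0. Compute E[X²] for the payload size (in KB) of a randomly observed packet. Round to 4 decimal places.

106.7490

For each component E[X²] = Var + (mean)², giving A: 162; B: 83.2933; C: 185.07; D: 8.
Overall E[X²] = 0.21·162 + 0.2·83.2933 + 0.29·185.07 + 0.3·8 = 106.749.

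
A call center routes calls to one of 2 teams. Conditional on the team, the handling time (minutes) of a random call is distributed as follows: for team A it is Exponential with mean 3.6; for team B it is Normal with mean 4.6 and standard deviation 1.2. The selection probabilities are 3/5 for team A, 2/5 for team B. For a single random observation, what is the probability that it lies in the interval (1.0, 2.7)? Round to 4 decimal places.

0.1932

Conditional on each team, P(1.0 < X < 2.7): A: 0.285099; B: 0.0553229.
By total probability, P(1.0 < X < 2.7) = 0.6·0.285099 + 0.4·0.0553229 = 0.193188.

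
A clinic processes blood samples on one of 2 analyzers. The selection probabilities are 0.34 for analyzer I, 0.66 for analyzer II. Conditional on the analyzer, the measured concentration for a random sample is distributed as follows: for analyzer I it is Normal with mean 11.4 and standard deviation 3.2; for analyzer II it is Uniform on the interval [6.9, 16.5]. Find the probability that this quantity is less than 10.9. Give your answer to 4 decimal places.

Conditional on each analyzer, P(X < 10.9): I: 0.437918; II: 0.416667.
By total probability, P(X < 10.9) = 0.34·0.437918 + 0.66·0.416667 = 0.423892.

0.4239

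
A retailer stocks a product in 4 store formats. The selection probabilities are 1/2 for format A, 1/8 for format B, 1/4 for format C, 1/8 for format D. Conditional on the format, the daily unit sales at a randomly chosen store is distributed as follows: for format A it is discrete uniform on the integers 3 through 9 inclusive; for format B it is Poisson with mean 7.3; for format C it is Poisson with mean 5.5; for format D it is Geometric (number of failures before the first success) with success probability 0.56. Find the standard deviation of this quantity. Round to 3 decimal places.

2.785

Per component, A: μ=6, E[X²]=40; B: μ=7.3, E[X²]=60.59; C: μ=5.5, E[X²]=35.75; D: μ=0.785714, E[X²]=2.02041.
E[X] = 0.5·6 + 0.125·7.3 + 0.25·5.5 + 0.125·0.785714 = 5.38571.
E[X²] = 0.5·40 + 0.125·60.59 + 0.25·35.75 + 0.125·2.02041 = 36.7638.
Var(X) = E[X²] − (E[X])² = 36.7638 − 29.0059 = 7.75788.
SD(X) = √7.75788 = 2.7853.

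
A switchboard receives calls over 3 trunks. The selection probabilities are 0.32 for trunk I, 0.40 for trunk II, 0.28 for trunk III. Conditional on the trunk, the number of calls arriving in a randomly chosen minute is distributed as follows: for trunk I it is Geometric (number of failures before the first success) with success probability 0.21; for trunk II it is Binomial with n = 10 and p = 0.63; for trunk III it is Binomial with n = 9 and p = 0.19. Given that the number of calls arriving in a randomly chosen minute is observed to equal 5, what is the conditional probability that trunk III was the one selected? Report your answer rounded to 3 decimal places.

Likelihoods P(X=5 | ·): I: 0.0646182; II: 0.173425; III: 0.0134301.
Posterior ∝ prior × likelihood. Numerator for III: 0.28·0.0134301 = 0.00376042.
Normalizing constant: 0.32·0.0646182 + 0.4·0.173425 + 0.28·0.0134301 = 0.0938083.
P(III | observation) = 0.00376042 / 0.0938083 = 0.0400863.

0.040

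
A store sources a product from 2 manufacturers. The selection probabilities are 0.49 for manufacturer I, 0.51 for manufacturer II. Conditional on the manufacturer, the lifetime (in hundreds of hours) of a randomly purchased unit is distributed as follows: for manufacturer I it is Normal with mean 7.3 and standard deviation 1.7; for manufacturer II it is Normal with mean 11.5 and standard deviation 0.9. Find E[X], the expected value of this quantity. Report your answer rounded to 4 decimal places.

Component means — I: 7.3; II: 11.5.
E[X] = 0.49·7.3 + 0.51·11.5 = 9.442.

9.4420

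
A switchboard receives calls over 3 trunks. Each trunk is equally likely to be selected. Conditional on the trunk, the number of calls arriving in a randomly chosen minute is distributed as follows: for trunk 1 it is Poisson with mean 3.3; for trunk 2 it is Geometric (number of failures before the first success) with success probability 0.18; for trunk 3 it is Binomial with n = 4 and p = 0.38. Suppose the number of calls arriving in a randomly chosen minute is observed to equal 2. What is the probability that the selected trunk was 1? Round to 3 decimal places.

0.307

Likelihoods P(X=2 | ·): 1: 0.200829; 2: 0.121032; 3: 0.333044.
Posterior ∝ prior × likelihood. Numerator for 1: 0.333333·0.200829 = 0.0669429.
Normalizing constant: 0.333333·0.200829 + 0.333333·0.121032 + 0.333333·0.333044 = 0.218302.
P(1 | observation) = 0.0669429 / 0.218302 = 0.306653.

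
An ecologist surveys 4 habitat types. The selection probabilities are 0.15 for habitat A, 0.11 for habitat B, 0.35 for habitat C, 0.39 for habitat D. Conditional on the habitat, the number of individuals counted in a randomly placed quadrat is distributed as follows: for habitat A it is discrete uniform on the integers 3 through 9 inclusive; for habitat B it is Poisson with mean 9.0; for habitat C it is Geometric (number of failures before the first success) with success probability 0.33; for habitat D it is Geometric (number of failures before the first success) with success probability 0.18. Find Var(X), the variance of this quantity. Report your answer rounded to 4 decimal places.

Per component, A: μ=6, E[X²]=40; B: μ=9, E[X²]=90; C: μ=2.0303, E[X²]=10.2746; D: μ=4.55556, E[X²]=46.0617.
E[X] = 0.15·6 + 0.11·9 + 0.35·2.0303 + 0.39·4.55556 = 4.37727.
E[X²] = 0.15·40 + 0.11·90 + 0.35·10.2746 + 0.39·46.0617 = 37.4602.
Var(X) = E[X²] − (E[X])² = 37.4602 − 19.1605 = 18.2997.

18.2997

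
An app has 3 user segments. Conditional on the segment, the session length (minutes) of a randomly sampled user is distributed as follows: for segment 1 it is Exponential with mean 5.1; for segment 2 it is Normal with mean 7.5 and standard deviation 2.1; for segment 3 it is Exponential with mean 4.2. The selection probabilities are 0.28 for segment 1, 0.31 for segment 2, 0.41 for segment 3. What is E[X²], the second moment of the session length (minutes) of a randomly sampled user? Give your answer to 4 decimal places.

For each component E[X²] = Var + (mean)², giving 1: 52.02; 2: 60.66; 3: 35.28.
Overall E[X²] = 0.28·52.02 + 0.31·60.66 + 0.41·35.28 = 47.835.

47.8350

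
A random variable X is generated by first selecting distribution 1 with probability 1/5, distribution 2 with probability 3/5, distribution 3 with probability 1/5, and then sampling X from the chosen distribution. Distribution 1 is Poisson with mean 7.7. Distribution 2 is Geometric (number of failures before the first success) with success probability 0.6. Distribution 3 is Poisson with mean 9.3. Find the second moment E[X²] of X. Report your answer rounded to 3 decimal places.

For each component E[X²] = Var + (mean)², giving 1: 66.99; 2: 1.55556; 3: 95.79.
Overall E[X²] = 0.2·66.99 + 0.6·1.55556 + 0.2·95.79 = 33.4893.

33.489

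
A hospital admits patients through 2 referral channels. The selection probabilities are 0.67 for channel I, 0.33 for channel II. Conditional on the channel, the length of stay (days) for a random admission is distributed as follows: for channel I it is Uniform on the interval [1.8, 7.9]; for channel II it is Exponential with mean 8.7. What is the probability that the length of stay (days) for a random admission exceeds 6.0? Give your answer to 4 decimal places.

Conditional on each channel, P(X > 6.0): I: 0.311475; II: 0.501749.
By total probability, P(X > 6.0) = 0.67·0.311475 + 0.33·0.501749 = 0.374266.

0.3743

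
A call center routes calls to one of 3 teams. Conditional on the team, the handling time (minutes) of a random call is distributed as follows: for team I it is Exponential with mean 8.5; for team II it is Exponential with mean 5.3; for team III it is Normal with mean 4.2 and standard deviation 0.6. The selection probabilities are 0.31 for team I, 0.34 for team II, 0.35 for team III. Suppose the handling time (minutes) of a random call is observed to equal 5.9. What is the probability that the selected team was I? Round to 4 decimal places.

Likelihoods f(5.9 | ·): I: 0.0587665; II: 0.0619818; III: 0.0120102.
Posterior ∝ prior × likelihood. Numerator for I: 0.31·0.0587665 = 0.0182176.
Normalizing constant: 0.31·0.0587665 + 0.34·0.0619818 + 0.35·0.0120102 = 0.043495.
P(I | observation) = 0.0182176 / 0.043495 = 0.418844.

0.4188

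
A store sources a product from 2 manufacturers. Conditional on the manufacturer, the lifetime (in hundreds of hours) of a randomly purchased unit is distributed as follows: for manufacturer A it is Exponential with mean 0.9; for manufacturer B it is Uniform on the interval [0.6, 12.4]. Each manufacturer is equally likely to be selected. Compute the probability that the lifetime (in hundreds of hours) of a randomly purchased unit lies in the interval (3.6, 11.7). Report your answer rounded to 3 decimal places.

Conditional on each manufacturer, P(3.6 < X < 11.7): A: 0.0183134; B: 0.686441.
By total probability, P(3.6 < X < 11.7) = 0.5·0.0183134 + 0.5·0.686441 = 0.352377.

0.352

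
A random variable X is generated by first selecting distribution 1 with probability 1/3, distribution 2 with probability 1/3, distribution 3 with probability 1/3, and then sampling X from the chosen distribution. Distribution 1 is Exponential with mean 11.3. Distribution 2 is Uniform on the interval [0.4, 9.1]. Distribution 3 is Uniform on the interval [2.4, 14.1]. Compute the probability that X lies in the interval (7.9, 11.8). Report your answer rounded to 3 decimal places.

0.205

Conditional on each component, P(7.9 < X < 11.8): 1: 0.145068; 2: 0.137931; 3: 0.333333.
By total probability, P(7.9 < X < 11.8) = 0.333333·0.145068 + 0.333333·0.137931 + 0.333333·0.333333 = 0.205444.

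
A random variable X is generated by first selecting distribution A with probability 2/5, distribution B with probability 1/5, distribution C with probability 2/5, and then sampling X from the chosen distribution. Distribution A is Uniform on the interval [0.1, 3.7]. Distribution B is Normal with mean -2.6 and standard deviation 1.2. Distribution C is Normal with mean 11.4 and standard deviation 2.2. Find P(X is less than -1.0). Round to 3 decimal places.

Conditional on each component, P(X < -1.0): A: 0; B: 0.908789; C: 8.68392e-09.
By total probability, P(X < -1.0) = 0.4·0 + 0.2·0.908789 + 0.4·8.68392e-09 = 0.181758.

0.182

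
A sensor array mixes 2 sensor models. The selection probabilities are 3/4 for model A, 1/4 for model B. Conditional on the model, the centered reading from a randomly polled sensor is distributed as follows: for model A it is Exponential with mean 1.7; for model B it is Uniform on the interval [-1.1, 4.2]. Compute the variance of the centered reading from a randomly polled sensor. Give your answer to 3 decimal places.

Per component, A: μ=1.7, E[X²]=5.78; B: μ=1.55, E[X²]=4.74333.
E[X] = 0.75·1.7 + 0.25·1.55 = 1.6625.
E[X²] = 0.75·5.78 + 0.25·4.74333 = 5.52083.
Var(X) = E[X²] − (E[X])² = 5.52083 − 2.76391 = 2.75693.

2.757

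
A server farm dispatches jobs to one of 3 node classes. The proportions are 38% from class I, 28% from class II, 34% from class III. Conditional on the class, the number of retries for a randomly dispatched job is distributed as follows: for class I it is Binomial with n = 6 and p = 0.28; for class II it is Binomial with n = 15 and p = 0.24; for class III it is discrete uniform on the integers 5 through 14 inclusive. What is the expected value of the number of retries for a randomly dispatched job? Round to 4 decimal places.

Component means — I: 1.68; II: 3.6; III: 9.5.
E[X] = 0.38·1.68 + 0.28·3.6 + 0.34·9.5 = 4.8764.

4.8764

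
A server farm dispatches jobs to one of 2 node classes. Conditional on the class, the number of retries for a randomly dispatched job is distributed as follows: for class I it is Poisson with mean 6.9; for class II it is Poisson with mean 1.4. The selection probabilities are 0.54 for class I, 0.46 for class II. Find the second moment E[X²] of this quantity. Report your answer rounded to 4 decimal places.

30.9810

For each component E[X²] = Var + (mean)², giving I: 54.51; II: 3.36.
Overall E[X²] = 0.54·54.51 + 0.46·3.36 = 30.981.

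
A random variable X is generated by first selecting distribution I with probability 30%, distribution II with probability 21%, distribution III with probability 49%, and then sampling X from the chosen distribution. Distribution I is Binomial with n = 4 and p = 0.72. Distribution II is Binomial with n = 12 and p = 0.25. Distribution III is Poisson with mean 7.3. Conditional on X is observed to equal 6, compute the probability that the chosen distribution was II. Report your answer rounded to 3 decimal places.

Likelihoods P(X=6 | ·): I: 0; II: 0.0401495; III: 0.141989.
Posterior ∝ prior × likelihood. Numerator for II: 0.21·0.0401495 = 0.00843138.
Normalizing constant: 0.3·0 + 0.21·0.0401495 + 0.49·0.141989 = 0.078006.
P(II | observation) = 0.00843138 / 0.078006 = 0.108086.

0.108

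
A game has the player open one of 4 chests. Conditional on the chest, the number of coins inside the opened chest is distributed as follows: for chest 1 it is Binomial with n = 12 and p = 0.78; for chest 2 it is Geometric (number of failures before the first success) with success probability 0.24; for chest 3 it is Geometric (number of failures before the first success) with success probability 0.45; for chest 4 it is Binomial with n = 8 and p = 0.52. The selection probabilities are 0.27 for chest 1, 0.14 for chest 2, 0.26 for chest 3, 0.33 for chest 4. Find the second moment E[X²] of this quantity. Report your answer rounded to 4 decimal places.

34.9260

For each component E[X²] = Var + (mean)², giving 1: 89.6688; 2: 23.2222; 3: 4.20988; 4: 19.3024.
Overall E[X²] = 0.27·89.6688 + 0.14·23.2222 + 0.26·4.20988 + 0.33·19.3024 = 34.926.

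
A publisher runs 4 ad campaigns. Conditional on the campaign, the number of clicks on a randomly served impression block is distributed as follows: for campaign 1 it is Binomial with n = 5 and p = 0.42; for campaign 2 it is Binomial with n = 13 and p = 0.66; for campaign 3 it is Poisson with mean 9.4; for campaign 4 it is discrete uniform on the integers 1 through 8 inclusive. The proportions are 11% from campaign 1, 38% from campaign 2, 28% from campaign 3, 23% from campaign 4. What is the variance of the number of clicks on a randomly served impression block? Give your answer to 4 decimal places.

Per component, 1: μ=2.1, E[X²]=5.628; 2: μ=8.58, E[X²]=76.5336; 3: μ=9.4, E[X²]=97.76; 4: μ=4.5, E[X²]=25.5.
E[X] = 0.11·2.1 + 0.38·8.58 + 0.28·9.4 + 0.23·4.5 = 7.1584.
E[X²] = 0.11·5.628 + 0.38·76.5336 + 0.28·97.76 + 0.23·25.5 = 62.9396.
Var(X) = E[X²] − (E[X])² = 62.9396 − 51.2427 = 11.697.

11.6970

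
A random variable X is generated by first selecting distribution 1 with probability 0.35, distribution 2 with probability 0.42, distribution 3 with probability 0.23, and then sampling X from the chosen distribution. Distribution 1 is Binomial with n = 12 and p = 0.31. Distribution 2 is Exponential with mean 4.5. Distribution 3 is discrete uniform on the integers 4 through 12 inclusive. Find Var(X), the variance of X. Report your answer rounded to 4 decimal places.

Per component, 1: μ=3.72, E[X²]=16.4052; 2: μ=4.5, E[X²]=40.5; 3: μ=8, E[X²]=70.6667.
E[X] = 0.35·3.72 + 0.42·4.5 + 0.23·8 = 5.032.
E[X²] = 0.35·16.4052 + 0.42·40.5 + 0.23·70.6667 = 39.0052.
Var(X) = E[X²] − (E[X])² = 39.0052 − 25.321 = 13.6841.

13.6841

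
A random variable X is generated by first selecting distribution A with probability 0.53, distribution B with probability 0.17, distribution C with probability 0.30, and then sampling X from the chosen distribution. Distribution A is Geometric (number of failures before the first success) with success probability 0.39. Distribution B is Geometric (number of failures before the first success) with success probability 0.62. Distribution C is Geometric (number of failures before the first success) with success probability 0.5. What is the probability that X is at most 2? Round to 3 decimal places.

Conditional on each component, P(X ≤ 2): A: 0.773019; B: 0.945128; C: 0.875.
By total probability, P(X ≤ 2) = 0.53·0.773019 + 0.17·0.945128 + 0.3·0.875 = 0.832872.

0.833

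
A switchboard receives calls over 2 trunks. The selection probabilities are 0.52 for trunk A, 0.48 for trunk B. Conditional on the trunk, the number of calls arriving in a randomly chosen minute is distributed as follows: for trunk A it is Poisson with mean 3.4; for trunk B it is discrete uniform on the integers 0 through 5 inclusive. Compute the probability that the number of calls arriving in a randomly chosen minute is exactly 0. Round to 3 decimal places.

Conditional on each trunk, P(X = 0): A: 0.0333733; B: 0.166667.
By total probability, P(X = 0) = 0.52·0.0333733 + 0.48·0.166667 = 0.0973541.

0.097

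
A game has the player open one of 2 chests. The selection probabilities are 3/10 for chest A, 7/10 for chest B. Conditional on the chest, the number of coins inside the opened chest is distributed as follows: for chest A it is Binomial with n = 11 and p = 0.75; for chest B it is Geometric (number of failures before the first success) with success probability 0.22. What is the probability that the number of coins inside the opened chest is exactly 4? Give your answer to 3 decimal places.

Conditional on each chest, P(X = 4): A: 0.00637293; B: 0.0814331.
By total probability, P(X = 4) = 0.3·0.00637293 + 0.7·0.0814331 = 0.0589151.

0.059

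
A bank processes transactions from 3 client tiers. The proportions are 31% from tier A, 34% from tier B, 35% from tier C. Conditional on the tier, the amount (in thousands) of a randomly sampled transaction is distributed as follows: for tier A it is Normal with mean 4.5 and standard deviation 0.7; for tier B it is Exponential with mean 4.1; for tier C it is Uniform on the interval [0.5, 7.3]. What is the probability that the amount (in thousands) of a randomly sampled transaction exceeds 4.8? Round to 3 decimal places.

0.338

Conditional on each tier, P(X > 4.8): A: 0.334118; B: 0.31014; C: 0.367647.
By total probability, P(X > 4.8) = 0.31·0.334118 + 0.34·0.31014 + 0.35·0.367647 = 0.3377.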